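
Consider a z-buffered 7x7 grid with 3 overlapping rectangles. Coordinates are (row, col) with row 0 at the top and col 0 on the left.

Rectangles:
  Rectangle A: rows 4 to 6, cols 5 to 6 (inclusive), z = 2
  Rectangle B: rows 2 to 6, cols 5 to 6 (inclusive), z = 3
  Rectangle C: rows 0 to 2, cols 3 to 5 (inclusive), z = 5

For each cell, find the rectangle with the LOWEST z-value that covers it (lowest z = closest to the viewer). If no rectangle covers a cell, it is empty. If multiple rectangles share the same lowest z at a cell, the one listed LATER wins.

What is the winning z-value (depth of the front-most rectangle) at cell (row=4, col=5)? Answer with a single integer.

Answer: 2

Derivation:
Check cell (4,5):
  A: rows 4-6 cols 5-6 z=2 -> covers; best now A (z=2)
  B: rows 2-6 cols 5-6 z=3 -> covers; best now A (z=2)
  C: rows 0-2 cols 3-5 -> outside (row miss)
Winner: A at z=2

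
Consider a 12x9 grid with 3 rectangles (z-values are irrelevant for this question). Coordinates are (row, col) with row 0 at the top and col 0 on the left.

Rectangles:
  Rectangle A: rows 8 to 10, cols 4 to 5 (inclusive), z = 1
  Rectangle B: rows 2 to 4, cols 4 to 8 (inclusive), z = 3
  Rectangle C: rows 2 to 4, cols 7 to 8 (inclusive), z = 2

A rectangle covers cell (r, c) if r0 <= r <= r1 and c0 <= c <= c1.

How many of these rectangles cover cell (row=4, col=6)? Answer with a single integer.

Check cell (4,6):
  A: rows 8-10 cols 4-5 -> outside (row miss)
  B: rows 2-4 cols 4-8 -> covers
  C: rows 2-4 cols 7-8 -> outside (col miss)
Count covering = 1

Answer: 1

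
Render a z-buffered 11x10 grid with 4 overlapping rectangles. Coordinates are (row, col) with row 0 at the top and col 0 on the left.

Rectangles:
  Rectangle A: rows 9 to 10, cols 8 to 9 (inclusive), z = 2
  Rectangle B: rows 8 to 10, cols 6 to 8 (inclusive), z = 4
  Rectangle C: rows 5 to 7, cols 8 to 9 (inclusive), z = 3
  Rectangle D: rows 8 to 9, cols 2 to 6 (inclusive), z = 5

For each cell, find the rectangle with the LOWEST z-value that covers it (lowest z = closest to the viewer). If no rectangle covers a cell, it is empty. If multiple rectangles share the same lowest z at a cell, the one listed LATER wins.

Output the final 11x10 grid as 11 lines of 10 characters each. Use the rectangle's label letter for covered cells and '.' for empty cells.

..........
..........
..........
..........
..........
........CC
........CC
........CC
..DDDDBBB.
..DDDDBBAA
......BBAA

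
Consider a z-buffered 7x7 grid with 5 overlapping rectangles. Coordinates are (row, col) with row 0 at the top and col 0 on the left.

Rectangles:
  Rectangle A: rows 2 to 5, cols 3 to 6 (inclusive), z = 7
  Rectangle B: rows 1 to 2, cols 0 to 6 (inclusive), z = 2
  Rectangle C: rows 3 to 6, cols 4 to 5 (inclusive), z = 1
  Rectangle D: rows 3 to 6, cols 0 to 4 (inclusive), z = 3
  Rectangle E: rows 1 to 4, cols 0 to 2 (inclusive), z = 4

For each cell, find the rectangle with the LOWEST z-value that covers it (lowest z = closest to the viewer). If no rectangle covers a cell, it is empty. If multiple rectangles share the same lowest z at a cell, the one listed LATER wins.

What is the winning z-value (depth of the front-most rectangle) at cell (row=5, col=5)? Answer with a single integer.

Check cell (5,5):
  A: rows 2-5 cols 3-6 z=7 -> covers; best now A (z=7)
  B: rows 1-2 cols 0-6 -> outside (row miss)
  C: rows 3-6 cols 4-5 z=1 -> covers; best now C (z=1)
  D: rows 3-6 cols 0-4 -> outside (col miss)
  E: rows 1-4 cols 0-2 -> outside (row miss)
Winner: C at z=1

Answer: 1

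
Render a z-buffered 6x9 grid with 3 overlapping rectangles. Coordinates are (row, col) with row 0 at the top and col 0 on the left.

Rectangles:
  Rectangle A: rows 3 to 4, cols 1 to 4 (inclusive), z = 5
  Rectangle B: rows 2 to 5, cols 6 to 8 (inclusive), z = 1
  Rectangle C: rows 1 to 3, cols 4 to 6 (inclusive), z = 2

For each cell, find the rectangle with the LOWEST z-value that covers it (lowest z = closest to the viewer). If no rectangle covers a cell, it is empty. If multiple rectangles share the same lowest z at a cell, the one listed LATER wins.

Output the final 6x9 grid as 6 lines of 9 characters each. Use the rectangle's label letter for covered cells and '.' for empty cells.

.........
....CCC..
....CCBBB
.AAACCBBB
.AAAA.BBB
......BBB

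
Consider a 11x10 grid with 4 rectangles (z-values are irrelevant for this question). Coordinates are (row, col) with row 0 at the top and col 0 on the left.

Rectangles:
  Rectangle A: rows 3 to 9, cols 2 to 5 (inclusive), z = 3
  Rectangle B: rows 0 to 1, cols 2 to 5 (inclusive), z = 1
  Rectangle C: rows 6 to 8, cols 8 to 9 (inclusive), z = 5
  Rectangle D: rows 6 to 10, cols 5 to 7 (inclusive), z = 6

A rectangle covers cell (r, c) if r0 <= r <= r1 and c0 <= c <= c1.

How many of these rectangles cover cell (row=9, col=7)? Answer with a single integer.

Check cell (9,7):
  A: rows 3-9 cols 2-5 -> outside (col miss)
  B: rows 0-1 cols 2-5 -> outside (row miss)
  C: rows 6-8 cols 8-9 -> outside (row miss)
  D: rows 6-10 cols 5-7 -> covers
Count covering = 1

Answer: 1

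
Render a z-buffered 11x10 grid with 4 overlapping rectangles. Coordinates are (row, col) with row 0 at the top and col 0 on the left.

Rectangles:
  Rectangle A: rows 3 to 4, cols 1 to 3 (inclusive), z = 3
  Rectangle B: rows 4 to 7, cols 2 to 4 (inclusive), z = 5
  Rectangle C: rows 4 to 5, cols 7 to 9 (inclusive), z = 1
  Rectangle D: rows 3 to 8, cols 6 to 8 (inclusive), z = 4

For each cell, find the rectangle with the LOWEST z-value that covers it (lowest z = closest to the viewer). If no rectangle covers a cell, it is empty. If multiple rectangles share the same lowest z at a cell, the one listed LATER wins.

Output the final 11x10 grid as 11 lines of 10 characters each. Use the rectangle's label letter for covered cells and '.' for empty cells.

..........
..........
..........
.AAA..DDD.
.AAAB.DCCC
..BBB.DCCC
..BBB.DDD.
..BBB.DDD.
......DDD.
..........
..........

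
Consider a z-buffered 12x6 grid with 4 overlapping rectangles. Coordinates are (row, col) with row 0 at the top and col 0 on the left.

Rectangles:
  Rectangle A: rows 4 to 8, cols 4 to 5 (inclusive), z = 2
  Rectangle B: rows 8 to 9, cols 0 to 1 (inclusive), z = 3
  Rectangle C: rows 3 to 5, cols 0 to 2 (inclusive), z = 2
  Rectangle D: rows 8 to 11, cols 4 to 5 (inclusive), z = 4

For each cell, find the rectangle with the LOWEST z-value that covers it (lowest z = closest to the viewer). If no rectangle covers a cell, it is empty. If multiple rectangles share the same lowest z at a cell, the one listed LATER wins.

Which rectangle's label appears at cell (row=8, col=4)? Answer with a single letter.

Answer: A

Derivation:
Check cell (8,4):
  A: rows 4-8 cols 4-5 z=2 -> covers; best now A (z=2)
  B: rows 8-9 cols 0-1 -> outside (col miss)
  C: rows 3-5 cols 0-2 -> outside (row miss)
  D: rows 8-11 cols 4-5 z=4 -> covers; best now A (z=2)
Winner: A at z=2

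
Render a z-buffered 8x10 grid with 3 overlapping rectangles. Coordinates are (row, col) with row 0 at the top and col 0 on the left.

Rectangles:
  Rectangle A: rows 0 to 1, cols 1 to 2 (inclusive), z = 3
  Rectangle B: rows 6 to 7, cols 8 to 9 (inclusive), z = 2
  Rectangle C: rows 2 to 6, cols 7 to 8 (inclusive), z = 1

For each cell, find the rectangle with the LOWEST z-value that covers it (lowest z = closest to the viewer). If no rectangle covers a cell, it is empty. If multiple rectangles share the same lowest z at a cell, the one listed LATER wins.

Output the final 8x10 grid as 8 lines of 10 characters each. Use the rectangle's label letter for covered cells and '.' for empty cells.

.AA.......
.AA.......
.......CC.
.......CC.
.......CC.
.......CC.
.......CCB
........BB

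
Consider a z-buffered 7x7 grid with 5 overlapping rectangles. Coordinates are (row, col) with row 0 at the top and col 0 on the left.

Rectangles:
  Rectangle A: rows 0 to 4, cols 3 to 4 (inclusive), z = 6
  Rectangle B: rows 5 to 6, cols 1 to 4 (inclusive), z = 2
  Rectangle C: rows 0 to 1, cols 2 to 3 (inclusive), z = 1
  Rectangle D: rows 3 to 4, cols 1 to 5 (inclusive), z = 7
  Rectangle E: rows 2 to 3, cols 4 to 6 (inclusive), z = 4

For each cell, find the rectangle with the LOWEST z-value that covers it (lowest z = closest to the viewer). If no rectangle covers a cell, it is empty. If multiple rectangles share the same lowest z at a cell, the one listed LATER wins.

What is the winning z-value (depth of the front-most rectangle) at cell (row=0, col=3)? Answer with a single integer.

Answer: 1

Derivation:
Check cell (0,3):
  A: rows 0-4 cols 3-4 z=6 -> covers; best now A (z=6)
  B: rows 5-6 cols 1-4 -> outside (row miss)
  C: rows 0-1 cols 2-3 z=1 -> covers; best now C (z=1)
  D: rows 3-4 cols 1-5 -> outside (row miss)
  E: rows 2-3 cols 4-6 -> outside (row miss)
Winner: C at z=1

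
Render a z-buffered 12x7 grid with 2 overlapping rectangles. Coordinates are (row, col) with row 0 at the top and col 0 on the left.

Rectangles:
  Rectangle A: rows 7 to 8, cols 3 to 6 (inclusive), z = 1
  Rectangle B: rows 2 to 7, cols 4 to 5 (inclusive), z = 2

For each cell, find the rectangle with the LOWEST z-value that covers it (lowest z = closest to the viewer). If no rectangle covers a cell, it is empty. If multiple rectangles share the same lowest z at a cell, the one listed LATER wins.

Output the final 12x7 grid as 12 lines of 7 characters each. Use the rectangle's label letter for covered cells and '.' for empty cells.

.......
.......
....BB.
....BB.
....BB.
....BB.
....BB.
...AAAA
...AAAA
.......
.......
.......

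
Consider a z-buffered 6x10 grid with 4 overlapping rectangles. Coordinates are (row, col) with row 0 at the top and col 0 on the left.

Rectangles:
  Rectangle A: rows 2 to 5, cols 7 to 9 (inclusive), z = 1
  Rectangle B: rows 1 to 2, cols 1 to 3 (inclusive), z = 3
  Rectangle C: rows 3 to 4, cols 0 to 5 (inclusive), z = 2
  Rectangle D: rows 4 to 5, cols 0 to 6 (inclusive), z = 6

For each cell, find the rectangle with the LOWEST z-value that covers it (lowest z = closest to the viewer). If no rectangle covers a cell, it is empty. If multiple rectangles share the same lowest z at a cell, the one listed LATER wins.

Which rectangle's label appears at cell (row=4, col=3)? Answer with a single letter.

Check cell (4,3):
  A: rows 2-5 cols 7-9 -> outside (col miss)
  B: rows 1-2 cols 1-3 -> outside (row miss)
  C: rows 3-4 cols 0-5 z=2 -> covers; best now C (z=2)
  D: rows 4-5 cols 0-6 z=6 -> covers; best now C (z=2)
Winner: C at z=2

Answer: C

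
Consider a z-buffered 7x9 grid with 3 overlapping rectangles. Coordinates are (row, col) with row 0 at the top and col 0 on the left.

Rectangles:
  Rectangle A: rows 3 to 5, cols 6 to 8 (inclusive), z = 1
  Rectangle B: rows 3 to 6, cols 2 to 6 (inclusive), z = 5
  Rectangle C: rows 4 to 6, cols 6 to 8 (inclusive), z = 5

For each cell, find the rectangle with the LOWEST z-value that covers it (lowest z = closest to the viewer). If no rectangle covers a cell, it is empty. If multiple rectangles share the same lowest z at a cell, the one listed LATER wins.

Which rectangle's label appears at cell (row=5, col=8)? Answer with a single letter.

Check cell (5,8):
  A: rows 3-5 cols 6-8 z=1 -> covers; best now A (z=1)
  B: rows 3-6 cols 2-6 -> outside (col miss)
  C: rows 4-6 cols 6-8 z=5 -> covers; best now A (z=1)
Winner: A at z=1

Answer: A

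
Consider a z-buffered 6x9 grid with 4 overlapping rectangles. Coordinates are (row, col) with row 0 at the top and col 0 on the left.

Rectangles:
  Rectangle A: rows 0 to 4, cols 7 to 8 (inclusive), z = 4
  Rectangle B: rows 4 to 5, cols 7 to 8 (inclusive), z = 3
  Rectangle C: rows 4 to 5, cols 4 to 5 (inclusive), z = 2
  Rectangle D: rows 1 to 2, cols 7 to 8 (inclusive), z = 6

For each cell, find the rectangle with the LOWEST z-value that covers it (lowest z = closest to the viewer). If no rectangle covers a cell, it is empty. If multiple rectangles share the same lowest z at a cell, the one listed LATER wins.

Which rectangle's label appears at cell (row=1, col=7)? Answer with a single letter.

Answer: A

Derivation:
Check cell (1,7):
  A: rows 0-4 cols 7-8 z=4 -> covers; best now A (z=4)
  B: rows 4-5 cols 7-8 -> outside (row miss)
  C: rows 4-5 cols 4-5 -> outside (row miss)
  D: rows 1-2 cols 7-8 z=6 -> covers; best now A (z=4)
Winner: A at z=4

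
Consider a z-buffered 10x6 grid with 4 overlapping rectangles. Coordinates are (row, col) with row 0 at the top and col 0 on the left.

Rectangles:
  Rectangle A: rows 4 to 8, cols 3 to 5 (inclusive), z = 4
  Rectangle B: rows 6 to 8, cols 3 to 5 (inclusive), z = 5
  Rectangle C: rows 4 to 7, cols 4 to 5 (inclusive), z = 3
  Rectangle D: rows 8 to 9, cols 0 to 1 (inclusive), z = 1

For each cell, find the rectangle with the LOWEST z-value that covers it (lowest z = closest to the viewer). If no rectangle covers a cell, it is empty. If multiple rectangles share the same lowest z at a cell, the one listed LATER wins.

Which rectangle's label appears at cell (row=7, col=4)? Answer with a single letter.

Check cell (7,4):
  A: rows 4-8 cols 3-5 z=4 -> covers; best now A (z=4)
  B: rows 6-8 cols 3-5 z=5 -> covers; best now A (z=4)
  C: rows 4-7 cols 4-5 z=3 -> covers; best now C (z=3)
  D: rows 8-9 cols 0-1 -> outside (row miss)
Winner: C at z=3

Answer: C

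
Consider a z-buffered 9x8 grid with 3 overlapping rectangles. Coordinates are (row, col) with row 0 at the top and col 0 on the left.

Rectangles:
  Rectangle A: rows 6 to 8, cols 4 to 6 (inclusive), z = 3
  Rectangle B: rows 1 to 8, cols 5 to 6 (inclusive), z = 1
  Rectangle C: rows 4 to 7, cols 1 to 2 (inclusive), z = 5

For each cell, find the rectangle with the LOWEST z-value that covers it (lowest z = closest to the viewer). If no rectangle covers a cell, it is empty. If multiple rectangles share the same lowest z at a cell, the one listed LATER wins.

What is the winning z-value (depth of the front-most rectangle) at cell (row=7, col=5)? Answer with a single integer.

Answer: 1

Derivation:
Check cell (7,5):
  A: rows 6-8 cols 4-6 z=3 -> covers; best now A (z=3)
  B: rows 1-8 cols 5-6 z=1 -> covers; best now B (z=1)
  C: rows 4-7 cols 1-2 -> outside (col miss)
Winner: B at z=1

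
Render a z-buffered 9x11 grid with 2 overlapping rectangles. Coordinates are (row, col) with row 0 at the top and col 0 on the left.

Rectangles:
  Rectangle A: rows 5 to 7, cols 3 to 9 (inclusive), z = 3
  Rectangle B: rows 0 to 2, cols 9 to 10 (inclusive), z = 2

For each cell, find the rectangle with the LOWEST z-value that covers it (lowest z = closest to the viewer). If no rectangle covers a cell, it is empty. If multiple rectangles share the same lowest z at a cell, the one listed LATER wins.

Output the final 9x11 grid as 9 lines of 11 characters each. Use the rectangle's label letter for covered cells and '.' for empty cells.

.........BB
.........BB
.........BB
...........
...........
...AAAAAAA.
...AAAAAAA.
...AAAAAAA.
...........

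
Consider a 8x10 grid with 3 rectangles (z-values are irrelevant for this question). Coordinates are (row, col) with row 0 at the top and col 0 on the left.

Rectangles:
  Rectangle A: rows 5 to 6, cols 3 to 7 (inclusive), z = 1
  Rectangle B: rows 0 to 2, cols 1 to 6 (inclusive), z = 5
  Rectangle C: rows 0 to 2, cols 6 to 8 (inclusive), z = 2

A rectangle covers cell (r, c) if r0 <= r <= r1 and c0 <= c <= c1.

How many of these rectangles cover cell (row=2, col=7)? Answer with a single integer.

Check cell (2,7):
  A: rows 5-6 cols 3-7 -> outside (row miss)
  B: rows 0-2 cols 1-6 -> outside (col miss)
  C: rows 0-2 cols 6-8 -> covers
Count covering = 1

Answer: 1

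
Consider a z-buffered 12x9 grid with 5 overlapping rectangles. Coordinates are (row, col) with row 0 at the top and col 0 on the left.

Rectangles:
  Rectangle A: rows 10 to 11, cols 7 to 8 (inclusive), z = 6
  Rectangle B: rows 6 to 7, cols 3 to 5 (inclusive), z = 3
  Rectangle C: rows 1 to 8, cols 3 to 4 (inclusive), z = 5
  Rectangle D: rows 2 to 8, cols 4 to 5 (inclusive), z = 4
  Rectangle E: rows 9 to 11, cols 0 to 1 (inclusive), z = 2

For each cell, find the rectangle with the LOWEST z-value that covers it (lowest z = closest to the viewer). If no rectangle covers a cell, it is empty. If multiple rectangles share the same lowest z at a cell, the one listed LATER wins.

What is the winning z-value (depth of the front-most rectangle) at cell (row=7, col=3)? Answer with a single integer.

Check cell (7,3):
  A: rows 10-11 cols 7-8 -> outside (row miss)
  B: rows 6-7 cols 3-5 z=3 -> covers; best now B (z=3)
  C: rows 1-8 cols 3-4 z=5 -> covers; best now B (z=3)
  D: rows 2-8 cols 4-5 -> outside (col miss)
  E: rows 9-11 cols 0-1 -> outside (row miss)
Winner: B at z=3

Answer: 3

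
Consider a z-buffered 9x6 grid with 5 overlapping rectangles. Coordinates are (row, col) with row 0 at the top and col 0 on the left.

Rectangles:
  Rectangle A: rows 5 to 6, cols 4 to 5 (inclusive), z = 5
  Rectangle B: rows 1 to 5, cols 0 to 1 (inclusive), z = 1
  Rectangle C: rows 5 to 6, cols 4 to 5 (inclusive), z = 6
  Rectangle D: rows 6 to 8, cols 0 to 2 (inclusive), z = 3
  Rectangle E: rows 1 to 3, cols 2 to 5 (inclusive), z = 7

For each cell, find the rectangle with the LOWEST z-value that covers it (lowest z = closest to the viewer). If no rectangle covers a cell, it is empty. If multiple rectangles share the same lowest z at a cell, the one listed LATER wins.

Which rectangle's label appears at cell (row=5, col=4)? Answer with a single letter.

Check cell (5,4):
  A: rows 5-6 cols 4-5 z=5 -> covers; best now A (z=5)
  B: rows 1-5 cols 0-1 -> outside (col miss)
  C: rows 5-6 cols 4-5 z=6 -> covers; best now A (z=5)
  D: rows 6-8 cols 0-2 -> outside (row miss)
  E: rows 1-3 cols 2-5 -> outside (row miss)
Winner: A at z=5

Answer: A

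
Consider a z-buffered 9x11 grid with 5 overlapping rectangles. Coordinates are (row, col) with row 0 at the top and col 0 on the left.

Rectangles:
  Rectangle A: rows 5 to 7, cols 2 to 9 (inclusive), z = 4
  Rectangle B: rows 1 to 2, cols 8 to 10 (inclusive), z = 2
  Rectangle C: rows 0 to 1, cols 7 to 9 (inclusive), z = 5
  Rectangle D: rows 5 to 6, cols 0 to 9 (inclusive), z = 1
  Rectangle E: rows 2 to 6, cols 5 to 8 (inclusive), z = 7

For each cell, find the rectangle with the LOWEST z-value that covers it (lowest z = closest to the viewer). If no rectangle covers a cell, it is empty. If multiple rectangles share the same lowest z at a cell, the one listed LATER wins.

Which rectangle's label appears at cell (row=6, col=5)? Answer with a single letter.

Check cell (6,5):
  A: rows 5-7 cols 2-9 z=4 -> covers; best now A (z=4)
  B: rows 1-2 cols 8-10 -> outside (row miss)
  C: rows 0-1 cols 7-9 -> outside (row miss)
  D: rows 5-6 cols 0-9 z=1 -> covers; best now D (z=1)
  E: rows 2-6 cols 5-8 z=7 -> covers; best now D (z=1)
Winner: D at z=1

Answer: D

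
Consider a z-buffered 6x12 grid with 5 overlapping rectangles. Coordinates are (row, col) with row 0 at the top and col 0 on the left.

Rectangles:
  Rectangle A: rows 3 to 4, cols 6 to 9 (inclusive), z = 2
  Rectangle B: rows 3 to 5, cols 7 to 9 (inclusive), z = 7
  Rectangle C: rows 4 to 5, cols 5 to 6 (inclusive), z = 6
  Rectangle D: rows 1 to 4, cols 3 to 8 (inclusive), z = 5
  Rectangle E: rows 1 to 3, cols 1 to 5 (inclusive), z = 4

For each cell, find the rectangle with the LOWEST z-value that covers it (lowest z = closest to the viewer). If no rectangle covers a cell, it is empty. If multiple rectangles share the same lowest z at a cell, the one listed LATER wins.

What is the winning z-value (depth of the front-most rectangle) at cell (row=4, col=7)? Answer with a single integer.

Answer: 2

Derivation:
Check cell (4,7):
  A: rows 3-4 cols 6-9 z=2 -> covers; best now A (z=2)
  B: rows 3-5 cols 7-9 z=7 -> covers; best now A (z=2)
  C: rows 4-5 cols 5-6 -> outside (col miss)
  D: rows 1-4 cols 3-8 z=5 -> covers; best now A (z=2)
  E: rows 1-3 cols 1-5 -> outside (row miss)
Winner: A at z=2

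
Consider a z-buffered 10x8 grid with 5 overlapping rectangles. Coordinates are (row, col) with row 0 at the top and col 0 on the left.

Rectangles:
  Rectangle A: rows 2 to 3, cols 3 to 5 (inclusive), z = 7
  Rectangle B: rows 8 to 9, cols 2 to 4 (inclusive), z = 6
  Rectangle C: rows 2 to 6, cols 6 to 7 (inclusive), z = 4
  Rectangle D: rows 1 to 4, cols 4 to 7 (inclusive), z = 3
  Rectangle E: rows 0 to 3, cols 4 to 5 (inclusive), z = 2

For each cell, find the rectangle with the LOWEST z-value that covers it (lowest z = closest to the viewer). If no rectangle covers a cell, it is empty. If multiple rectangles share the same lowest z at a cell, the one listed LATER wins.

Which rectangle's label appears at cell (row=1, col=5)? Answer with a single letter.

Check cell (1,5):
  A: rows 2-3 cols 3-5 -> outside (row miss)
  B: rows 8-9 cols 2-4 -> outside (row miss)
  C: rows 2-6 cols 6-7 -> outside (row miss)
  D: rows 1-4 cols 4-7 z=3 -> covers; best now D (z=3)
  E: rows 0-3 cols 4-5 z=2 -> covers; best now E (z=2)
Winner: E at z=2

Answer: E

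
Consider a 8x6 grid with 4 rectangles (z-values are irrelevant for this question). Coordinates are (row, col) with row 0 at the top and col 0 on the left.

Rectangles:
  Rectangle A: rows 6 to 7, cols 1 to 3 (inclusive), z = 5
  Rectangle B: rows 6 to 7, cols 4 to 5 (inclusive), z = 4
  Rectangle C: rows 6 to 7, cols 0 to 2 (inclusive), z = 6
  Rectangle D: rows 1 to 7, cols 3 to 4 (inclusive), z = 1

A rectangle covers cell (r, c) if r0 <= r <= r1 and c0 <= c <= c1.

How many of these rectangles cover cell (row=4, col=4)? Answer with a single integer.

Answer: 1

Derivation:
Check cell (4,4):
  A: rows 6-7 cols 1-3 -> outside (row miss)
  B: rows 6-7 cols 4-5 -> outside (row miss)
  C: rows 6-7 cols 0-2 -> outside (row miss)
  D: rows 1-7 cols 3-4 -> covers
Count covering = 1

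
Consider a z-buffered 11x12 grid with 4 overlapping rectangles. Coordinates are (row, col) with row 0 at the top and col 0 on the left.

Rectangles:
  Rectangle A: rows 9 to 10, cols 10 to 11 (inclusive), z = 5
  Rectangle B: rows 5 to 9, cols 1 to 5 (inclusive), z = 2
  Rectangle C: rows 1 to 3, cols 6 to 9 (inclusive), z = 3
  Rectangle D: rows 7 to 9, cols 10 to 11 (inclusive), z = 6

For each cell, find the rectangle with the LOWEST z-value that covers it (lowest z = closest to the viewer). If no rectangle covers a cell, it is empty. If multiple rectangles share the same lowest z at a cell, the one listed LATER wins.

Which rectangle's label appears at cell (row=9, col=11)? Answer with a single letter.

Check cell (9,11):
  A: rows 9-10 cols 10-11 z=5 -> covers; best now A (z=5)
  B: rows 5-9 cols 1-5 -> outside (col miss)
  C: rows 1-3 cols 6-9 -> outside (row miss)
  D: rows 7-9 cols 10-11 z=6 -> covers; best now A (z=5)
Winner: A at z=5

Answer: A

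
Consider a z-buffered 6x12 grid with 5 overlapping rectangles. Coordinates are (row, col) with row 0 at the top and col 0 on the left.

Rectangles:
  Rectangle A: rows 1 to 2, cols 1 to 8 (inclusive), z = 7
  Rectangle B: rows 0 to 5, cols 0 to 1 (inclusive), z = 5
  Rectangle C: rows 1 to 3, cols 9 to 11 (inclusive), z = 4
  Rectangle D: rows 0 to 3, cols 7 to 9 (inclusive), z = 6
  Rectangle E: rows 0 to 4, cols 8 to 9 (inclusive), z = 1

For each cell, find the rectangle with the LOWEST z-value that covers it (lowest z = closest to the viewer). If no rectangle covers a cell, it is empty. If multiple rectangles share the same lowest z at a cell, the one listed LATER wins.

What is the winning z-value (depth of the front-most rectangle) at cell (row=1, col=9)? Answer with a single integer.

Check cell (1,9):
  A: rows 1-2 cols 1-8 -> outside (col miss)
  B: rows 0-5 cols 0-1 -> outside (col miss)
  C: rows 1-3 cols 9-11 z=4 -> covers; best now C (z=4)
  D: rows 0-3 cols 7-9 z=6 -> covers; best now C (z=4)
  E: rows 0-4 cols 8-9 z=1 -> covers; best now E (z=1)
Winner: E at z=1

Answer: 1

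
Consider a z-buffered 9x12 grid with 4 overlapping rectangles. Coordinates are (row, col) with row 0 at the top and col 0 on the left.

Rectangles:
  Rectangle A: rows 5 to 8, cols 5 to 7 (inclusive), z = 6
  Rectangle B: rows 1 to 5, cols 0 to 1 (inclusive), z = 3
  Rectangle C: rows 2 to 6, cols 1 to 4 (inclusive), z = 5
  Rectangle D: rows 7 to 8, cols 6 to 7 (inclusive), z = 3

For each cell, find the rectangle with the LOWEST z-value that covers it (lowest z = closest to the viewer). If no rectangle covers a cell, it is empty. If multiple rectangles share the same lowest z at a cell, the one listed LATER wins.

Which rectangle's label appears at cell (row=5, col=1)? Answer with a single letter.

Answer: B

Derivation:
Check cell (5,1):
  A: rows 5-8 cols 5-7 -> outside (col miss)
  B: rows 1-5 cols 0-1 z=3 -> covers; best now B (z=3)
  C: rows 2-6 cols 1-4 z=5 -> covers; best now B (z=3)
  D: rows 7-8 cols 6-7 -> outside (row miss)
Winner: B at z=3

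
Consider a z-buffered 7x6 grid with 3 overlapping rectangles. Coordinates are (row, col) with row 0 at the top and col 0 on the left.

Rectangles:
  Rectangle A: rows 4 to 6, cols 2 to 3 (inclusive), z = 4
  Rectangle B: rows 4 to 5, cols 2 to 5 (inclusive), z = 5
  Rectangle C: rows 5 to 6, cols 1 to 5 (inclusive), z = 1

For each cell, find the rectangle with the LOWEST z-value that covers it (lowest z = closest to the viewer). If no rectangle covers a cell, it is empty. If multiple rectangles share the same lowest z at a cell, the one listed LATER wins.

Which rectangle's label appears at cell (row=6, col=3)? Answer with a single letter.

Check cell (6,3):
  A: rows 4-6 cols 2-3 z=4 -> covers; best now A (z=4)
  B: rows 4-5 cols 2-5 -> outside (row miss)
  C: rows 5-6 cols 1-5 z=1 -> covers; best now C (z=1)
Winner: C at z=1

Answer: C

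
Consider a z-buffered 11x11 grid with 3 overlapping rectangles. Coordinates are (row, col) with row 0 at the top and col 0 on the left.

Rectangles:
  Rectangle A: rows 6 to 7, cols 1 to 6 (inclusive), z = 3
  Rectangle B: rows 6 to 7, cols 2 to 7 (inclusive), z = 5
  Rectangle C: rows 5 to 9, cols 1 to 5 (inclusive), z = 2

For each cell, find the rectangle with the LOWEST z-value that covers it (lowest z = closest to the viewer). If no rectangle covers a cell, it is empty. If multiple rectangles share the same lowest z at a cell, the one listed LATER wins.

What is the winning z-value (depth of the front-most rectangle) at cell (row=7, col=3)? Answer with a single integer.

Check cell (7,3):
  A: rows 6-7 cols 1-6 z=3 -> covers; best now A (z=3)
  B: rows 6-7 cols 2-7 z=5 -> covers; best now A (z=3)
  C: rows 5-9 cols 1-5 z=2 -> covers; best now C (z=2)
Winner: C at z=2

Answer: 2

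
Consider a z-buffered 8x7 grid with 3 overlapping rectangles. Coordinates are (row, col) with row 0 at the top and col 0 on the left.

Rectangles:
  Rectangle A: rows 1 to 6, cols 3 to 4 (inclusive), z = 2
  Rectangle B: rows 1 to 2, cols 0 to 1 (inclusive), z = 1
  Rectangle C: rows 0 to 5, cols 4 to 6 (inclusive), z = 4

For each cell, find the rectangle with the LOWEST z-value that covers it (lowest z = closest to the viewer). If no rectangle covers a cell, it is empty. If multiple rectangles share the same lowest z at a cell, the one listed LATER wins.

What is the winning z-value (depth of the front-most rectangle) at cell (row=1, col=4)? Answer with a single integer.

Answer: 2

Derivation:
Check cell (1,4):
  A: rows 1-6 cols 3-4 z=2 -> covers; best now A (z=2)
  B: rows 1-2 cols 0-1 -> outside (col miss)
  C: rows 0-5 cols 4-6 z=4 -> covers; best now A (z=2)
Winner: A at z=2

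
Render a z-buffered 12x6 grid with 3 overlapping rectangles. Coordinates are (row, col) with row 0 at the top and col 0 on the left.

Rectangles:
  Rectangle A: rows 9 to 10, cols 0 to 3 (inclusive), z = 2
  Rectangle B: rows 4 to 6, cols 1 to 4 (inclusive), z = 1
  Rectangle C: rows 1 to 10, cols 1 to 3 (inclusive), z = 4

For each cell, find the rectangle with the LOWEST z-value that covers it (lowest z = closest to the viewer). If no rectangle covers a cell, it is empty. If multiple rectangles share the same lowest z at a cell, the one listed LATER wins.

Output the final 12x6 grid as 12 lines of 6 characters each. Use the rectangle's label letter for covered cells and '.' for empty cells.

......
.CCC..
.CCC..
.CCC..
.BBBB.
.BBBB.
.BBBB.
.CCC..
.CCC..
AAAA..
AAAA..
......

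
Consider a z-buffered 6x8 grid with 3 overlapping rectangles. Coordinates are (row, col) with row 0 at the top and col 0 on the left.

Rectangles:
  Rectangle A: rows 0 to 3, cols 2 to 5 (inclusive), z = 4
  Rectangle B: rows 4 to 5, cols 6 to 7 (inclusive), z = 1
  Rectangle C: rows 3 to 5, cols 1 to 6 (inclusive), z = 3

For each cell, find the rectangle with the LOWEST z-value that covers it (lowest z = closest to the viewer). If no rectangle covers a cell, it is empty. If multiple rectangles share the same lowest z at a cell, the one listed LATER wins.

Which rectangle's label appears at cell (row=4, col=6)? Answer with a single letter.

Answer: B

Derivation:
Check cell (4,6):
  A: rows 0-3 cols 2-5 -> outside (row miss)
  B: rows 4-5 cols 6-7 z=1 -> covers; best now B (z=1)
  C: rows 3-5 cols 1-6 z=3 -> covers; best now B (z=1)
Winner: B at z=1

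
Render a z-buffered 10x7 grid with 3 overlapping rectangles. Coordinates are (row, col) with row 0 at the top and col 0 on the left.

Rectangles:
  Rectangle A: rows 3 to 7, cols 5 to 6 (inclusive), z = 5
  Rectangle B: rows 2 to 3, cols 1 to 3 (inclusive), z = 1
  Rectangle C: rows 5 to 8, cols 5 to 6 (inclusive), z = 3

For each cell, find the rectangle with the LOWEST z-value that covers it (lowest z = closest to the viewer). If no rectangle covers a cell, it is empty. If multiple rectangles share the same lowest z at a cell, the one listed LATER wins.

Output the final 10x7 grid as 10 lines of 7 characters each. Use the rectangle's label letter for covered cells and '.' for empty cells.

.......
.......
.BBB...
.BBB.AA
.....AA
.....CC
.....CC
.....CC
.....CC
.......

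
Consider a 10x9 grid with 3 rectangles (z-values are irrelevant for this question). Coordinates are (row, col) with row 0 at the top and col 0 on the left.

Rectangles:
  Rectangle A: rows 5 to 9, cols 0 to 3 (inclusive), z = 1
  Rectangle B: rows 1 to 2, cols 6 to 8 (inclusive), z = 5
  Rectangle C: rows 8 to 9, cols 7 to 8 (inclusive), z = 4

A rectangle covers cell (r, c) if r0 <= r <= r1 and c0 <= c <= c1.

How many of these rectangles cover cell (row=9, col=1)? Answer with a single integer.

Check cell (9,1):
  A: rows 5-9 cols 0-3 -> covers
  B: rows 1-2 cols 6-8 -> outside (row miss)
  C: rows 8-9 cols 7-8 -> outside (col miss)
Count covering = 1

Answer: 1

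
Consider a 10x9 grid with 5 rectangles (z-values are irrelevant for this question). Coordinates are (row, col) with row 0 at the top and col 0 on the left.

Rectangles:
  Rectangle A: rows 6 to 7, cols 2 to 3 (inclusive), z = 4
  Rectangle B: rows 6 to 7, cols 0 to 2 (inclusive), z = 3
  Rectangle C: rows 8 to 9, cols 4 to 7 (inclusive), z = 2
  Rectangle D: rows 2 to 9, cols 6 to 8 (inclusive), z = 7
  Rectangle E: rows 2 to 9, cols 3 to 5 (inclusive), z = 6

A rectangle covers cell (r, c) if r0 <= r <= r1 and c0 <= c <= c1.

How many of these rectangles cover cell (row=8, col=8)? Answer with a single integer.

Answer: 1

Derivation:
Check cell (8,8):
  A: rows 6-7 cols 2-3 -> outside (row miss)
  B: rows 6-7 cols 0-2 -> outside (row miss)
  C: rows 8-9 cols 4-7 -> outside (col miss)
  D: rows 2-9 cols 6-8 -> covers
  E: rows 2-9 cols 3-5 -> outside (col miss)
Count covering = 1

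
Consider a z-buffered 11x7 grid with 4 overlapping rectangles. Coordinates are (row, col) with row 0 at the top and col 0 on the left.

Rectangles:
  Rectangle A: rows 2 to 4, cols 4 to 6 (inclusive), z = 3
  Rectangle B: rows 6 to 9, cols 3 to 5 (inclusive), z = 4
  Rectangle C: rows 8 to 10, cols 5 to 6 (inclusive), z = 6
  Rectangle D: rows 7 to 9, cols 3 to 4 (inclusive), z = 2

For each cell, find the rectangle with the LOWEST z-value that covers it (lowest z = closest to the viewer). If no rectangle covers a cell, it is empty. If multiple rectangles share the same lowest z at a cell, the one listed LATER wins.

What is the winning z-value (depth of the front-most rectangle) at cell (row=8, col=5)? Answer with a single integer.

Check cell (8,5):
  A: rows 2-4 cols 4-6 -> outside (row miss)
  B: rows 6-9 cols 3-5 z=4 -> covers; best now B (z=4)
  C: rows 8-10 cols 5-6 z=6 -> covers; best now B (z=4)
  D: rows 7-9 cols 3-4 -> outside (col miss)
Winner: B at z=4

Answer: 4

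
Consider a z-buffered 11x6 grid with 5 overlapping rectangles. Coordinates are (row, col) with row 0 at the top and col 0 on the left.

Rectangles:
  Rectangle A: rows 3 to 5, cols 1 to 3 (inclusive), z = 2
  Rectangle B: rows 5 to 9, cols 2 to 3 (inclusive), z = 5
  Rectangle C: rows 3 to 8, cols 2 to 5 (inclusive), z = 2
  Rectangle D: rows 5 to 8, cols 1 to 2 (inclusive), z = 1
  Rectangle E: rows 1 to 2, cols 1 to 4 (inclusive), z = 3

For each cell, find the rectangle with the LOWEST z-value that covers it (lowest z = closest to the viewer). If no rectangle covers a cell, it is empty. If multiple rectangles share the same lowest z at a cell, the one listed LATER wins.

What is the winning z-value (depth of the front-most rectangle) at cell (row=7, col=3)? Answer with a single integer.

Check cell (7,3):
  A: rows 3-5 cols 1-3 -> outside (row miss)
  B: rows 5-9 cols 2-3 z=5 -> covers; best now B (z=5)
  C: rows 3-8 cols 2-5 z=2 -> covers; best now C (z=2)
  D: rows 5-8 cols 1-2 -> outside (col miss)
  E: rows 1-2 cols 1-4 -> outside (row miss)
Winner: C at z=2

Answer: 2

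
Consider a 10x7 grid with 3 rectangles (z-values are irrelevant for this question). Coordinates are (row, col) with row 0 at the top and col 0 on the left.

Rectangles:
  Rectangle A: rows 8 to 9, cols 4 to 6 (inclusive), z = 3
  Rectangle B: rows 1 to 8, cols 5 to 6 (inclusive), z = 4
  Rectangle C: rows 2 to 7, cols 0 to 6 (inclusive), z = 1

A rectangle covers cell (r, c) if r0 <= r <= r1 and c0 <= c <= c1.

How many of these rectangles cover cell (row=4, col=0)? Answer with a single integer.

Answer: 1

Derivation:
Check cell (4,0):
  A: rows 8-9 cols 4-6 -> outside (row miss)
  B: rows 1-8 cols 5-6 -> outside (col miss)
  C: rows 2-7 cols 0-6 -> covers
Count covering = 1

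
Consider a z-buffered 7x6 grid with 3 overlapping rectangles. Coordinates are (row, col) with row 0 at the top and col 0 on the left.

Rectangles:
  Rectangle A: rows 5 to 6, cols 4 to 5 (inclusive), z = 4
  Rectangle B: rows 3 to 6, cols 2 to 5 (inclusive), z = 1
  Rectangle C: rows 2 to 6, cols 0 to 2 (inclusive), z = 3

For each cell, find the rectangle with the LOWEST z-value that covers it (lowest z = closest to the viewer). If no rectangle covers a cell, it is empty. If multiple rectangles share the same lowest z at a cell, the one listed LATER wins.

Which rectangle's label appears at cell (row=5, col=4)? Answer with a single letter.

Answer: B

Derivation:
Check cell (5,4):
  A: rows 5-6 cols 4-5 z=4 -> covers; best now A (z=4)
  B: rows 3-6 cols 2-5 z=1 -> covers; best now B (z=1)
  C: rows 2-6 cols 0-2 -> outside (col miss)
Winner: B at z=1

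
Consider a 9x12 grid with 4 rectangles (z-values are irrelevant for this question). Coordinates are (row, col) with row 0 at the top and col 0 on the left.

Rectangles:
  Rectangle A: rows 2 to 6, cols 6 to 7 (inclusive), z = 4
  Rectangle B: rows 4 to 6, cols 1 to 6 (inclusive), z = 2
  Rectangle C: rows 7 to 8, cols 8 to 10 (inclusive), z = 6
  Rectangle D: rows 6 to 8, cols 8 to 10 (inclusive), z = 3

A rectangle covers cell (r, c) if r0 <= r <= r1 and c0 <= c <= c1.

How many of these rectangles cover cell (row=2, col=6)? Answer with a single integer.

Check cell (2,6):
  A: rows 2-6 cols 6-7 -> covers
  B: rows 4-6 cols 1-6 -> outside (row miss)
  C: rows 7-8 cols 8-10 -> outside (row miss)
  D: rows 6-8 cols 8-10 -> outside (row miss)
Count covering = 1

Answer: 1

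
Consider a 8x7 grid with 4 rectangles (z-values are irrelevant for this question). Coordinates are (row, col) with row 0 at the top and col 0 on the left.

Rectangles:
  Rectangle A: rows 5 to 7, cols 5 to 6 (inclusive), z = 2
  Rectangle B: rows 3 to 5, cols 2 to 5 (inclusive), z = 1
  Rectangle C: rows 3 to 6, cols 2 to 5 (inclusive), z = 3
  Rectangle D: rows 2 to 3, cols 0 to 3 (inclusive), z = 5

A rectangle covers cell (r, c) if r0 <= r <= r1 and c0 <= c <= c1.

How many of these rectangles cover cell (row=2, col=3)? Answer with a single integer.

Answer: 1

Derivation:
Check cell (2,3):
  A: rows 5-7 cols 5-6 -> outside (row miss)
  B: rows 3-5 cols 2-5 -> outside (row miss)
  C: rows 3-6 cols 2-5 -> outside (row miss)
  D: rows 2-3 cols 0-3 -> covers
Count covering = 1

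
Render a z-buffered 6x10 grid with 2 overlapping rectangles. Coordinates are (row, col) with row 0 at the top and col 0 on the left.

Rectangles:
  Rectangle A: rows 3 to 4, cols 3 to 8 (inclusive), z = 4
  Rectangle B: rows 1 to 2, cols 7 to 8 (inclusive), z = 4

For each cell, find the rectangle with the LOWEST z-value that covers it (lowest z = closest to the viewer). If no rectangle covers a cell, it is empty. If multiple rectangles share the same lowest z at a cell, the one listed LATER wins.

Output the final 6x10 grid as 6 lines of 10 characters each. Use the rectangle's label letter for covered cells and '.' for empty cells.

..........
.......BB.
.......BB.
...AAAAAA.
...AAAAAA.
..........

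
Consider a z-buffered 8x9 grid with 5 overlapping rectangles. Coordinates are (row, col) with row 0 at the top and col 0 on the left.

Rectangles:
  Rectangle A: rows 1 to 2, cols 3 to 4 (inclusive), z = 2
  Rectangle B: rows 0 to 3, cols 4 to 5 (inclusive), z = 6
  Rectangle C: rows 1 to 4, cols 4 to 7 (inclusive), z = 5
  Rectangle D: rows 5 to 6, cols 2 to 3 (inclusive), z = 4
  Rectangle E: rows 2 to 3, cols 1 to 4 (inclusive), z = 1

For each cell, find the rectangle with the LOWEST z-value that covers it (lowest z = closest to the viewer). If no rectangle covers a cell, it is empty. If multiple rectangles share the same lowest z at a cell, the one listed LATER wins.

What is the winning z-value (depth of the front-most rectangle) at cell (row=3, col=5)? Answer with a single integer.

Answer: 5

Derivation:
Check cell (3,5):
  A: rows 1-2 cols 3-4 -> outside (row miss)
  B: rows 0-3 cols 4-5 z=6 -> covers; best now B (z=6)
  C: rows 1-4 cols 4-7 z=5 -> covers; best now C (z=5)
  D: rows 5-6 cols 2-3 -> outside (row miss)
  E: rows 2-3 cols 1-4 -> outside (col miss)
Winner: C at z=5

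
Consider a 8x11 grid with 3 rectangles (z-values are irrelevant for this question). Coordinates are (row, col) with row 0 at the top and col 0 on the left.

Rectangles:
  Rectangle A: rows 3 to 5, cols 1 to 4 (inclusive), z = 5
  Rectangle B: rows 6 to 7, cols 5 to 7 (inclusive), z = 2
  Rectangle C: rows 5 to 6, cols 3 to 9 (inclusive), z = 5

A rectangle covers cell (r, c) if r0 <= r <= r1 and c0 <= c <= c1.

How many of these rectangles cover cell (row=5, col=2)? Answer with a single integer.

Answer: 1

Derivation:
Check cell (5,2):
  A: rows 3-5 cols 1-4 -> covers
  B: rows 6-7 cols 5-7 -> outside (row miss)
  C: rows 5-6 cols 3-9 -> outside (col miss)
Count covering = 1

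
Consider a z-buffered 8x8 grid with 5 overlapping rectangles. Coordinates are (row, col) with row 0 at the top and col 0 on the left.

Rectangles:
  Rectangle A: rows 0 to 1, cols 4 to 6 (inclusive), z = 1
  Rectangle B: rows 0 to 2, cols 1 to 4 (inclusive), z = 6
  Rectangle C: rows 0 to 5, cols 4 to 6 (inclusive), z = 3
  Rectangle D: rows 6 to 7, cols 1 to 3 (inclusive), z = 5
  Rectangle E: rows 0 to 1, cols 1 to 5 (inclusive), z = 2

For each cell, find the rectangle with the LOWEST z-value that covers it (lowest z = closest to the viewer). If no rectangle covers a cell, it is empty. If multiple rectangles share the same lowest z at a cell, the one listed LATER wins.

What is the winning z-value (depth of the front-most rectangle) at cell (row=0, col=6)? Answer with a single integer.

Check cell (0,6):
  A: rows 0-1 cols 4-6 z=1 -> covers; best now A (z=1)
  B: rows 0-2 cols 1-4 -> outside (col miss)
  C: rows 0-5 cols 4-6 z=3 -> covers; best now A (z=1)
  D: rows 6-7 cols 1-3 -> outside (row miss)
  E: rows 0-1 cols 1-5 -> outside (col miss)
Winner: A at z=1

Answer: 1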